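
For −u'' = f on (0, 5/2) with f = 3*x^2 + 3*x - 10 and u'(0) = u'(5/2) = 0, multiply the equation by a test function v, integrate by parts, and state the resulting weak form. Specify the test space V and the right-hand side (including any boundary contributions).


V = H^1(0, 5/2) (no boundary constraint on v; u is determined up to an additive constant); weak form: ∫_0^5/2 u'v' dx = ∫_0^5/2 (3*x^2 + 3*x - 10) v dx for all v ∈ V.

Multiply both sides by a test function v and integrate from 0 to 5/2:
  ∫_0^5/2 −u''(x) v(x) dx = ∫_0^5/2 f(x) v(x) dx.
Integrate the LHS by parts once:
  ∫_0^5/2 −u'' v dx = −[u'(x) v(x)]_0^5/2 + ∫_0^5/2 u'(x) v'(x) dx.
Thus ∫_0^5/2 u'(x) v'(x) dx = ∫_0^5/2 f(x) v(x) dx + [u'(x) v(x)]_0^5/2.
Choose V so that boundary terms are either known or forced to vanish.
u has homogeneous Neumann: u'(0) = u'(5/2) = 0. So [u' v]_0^5/2 = 0·v(5/2) − 0·v(0) = 0 for any v; take V = H^1(0, 5/2).
Weak formulation: find u (satisfying any essential BC) such that ∫_0^5/2 u'(x) v'(x) dx = ∫_0^5/2 f v dx for all v ∈ V (homogeneous Neumann, so boundary terms vanish).
Substituting f(x) = 3*x^2 + 3*x - 10, the right-hand side is ∫_0^5/2 (3*x^2 + 3*x - 10) v dx.
Compatibility check (pure Neumann): taking v ≡ 1 ∈ V gives 0 = ∫_0^5/2 f dx + (0) − (0), i.e. ∫_0^5/2 f dx must equal u'(0) − u'(5/2) = 0. Indeed ∫_0^5/2 (3*x^2 + 3*x - 10) dx = 0, so the data are compatible. The solution is then unique only up to an additive constant (fix it e.g. by requiring ∫_0^5/2 u dx = 0).


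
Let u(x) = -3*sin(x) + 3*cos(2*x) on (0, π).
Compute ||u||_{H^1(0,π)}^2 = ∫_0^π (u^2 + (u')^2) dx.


||u||_{H^1(0,π)}^2 = 60 + 63*π/2

u'(x) = -6*sin(2*x) - 3*cos(x).
Expand u² and (u')² and integrate term by term on (0, π), using: for integers n ≥ 1, ∫_0^π sin²(nx) dx = ∫_0^π cos²(nx) dx = π/2; for n ≠ n', ∫_0^π sin(nx)sin(n'x) dx = ∫_0^π cos(nx)cos(n'x) dx = 0; and by product-to-sum, ∫_0^π sin(nx)cos(n'x) dx = ½∫_0^π [sin((n+n')x) + sin((n−n')x)] dx, which is 0 when n+n' is even and 2n/(n²−n'²) when n+n' is odd (it need not vanish on (0, π)).
  u² squared terms: (-3)²·∫sin(x)² dx = 9·π/2 = 9*π/2;  (3)²·∫cos(2x)² dx = 9·π/2 = 9*π/2.
  u² cross terms: 2·(-3)·(3)·∫sin(x)·cos(2x) dx = -18·(-2/3) = 12.
  So ∫_0^π u² dx = 9*π/2 + 9*π/2 + 12 = 12 + 9*π.
  (u')² squared terms: (-6)²·∫sin(2x)² dx = 36·π/2 = 18*π;  (-3)²·∫cos(x)² dx = 9·π/2 = 9*π/2.
  (u')² cross terms: 2·(-6)·(-3)·∫sin(2x)·cos(x) dx = 36·(4/3) = 48.
  So ∫_0^π (u')² dx = 18*π + 9*π/2 + 48 = 48 + 45*π/2.
||u||_{H^1}^2 = (12 + 9*π) + (48 + 45*π/2) = 60 + 63*π/2.


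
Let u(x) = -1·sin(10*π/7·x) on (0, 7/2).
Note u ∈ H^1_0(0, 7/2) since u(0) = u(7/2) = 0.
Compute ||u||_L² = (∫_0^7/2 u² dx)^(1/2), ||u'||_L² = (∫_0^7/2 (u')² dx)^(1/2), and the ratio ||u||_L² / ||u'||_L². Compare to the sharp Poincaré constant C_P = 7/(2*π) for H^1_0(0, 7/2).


||u||_L² / ||u'||_L² = 7/(10*π) < C_P = 7/(2*π).

u(x) = -1·sin(10*π/7·x), so u'(x) = -10*π*cos(10*π*x/7)/7.
Writing u(x) = A·sin(kπx/L) with A = -1 and k = 5, use ∫_0^L sin²(kπx/L) dx = L/2 and ∫_0^L cos²(kπx/L) dx = L/2.
u² = 1·sin²(10*π/7·x) and (u')² = 100*π^2/49·cos²(10*π/7·x), and each of sin², cos² integrates to L/2 = 7/4 over (0, 7/2).
∫_0^7/2 u² dx = 7/4, so ||u||_L² = sqrt(7)/2.
∫_0^7/2 (u')² dx = 25*π^2/7, so ||u'||_L² = 5*sqrt(7)*π/7.
Ratio ||u||_L² / ||u'||_L² = 7/(10*π).
Sharp Poincaré constant on H^1_0(0, 7/2) is C_P = L/π = 7/(2*π), achieved by sin(2*π/7·x).
This is the k = 5 harmonic; the ratio L/(kπ) is strictly less than C_P = L/π, consistent with the sharp inequality ||u||_L² ≤ C_P ||u'||_L².


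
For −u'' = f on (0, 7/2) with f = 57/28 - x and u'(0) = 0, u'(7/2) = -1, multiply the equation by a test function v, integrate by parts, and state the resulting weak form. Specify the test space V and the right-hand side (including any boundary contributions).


V = H^1(0, 7/2) (v unrestricted at boundary; u is determined up to an additive constant); weak form: ∫_0^7/2 u'v' dx = ∫_0^7/2 (57/28 - x) v dx − v(7/2) for all v ∈ V.

Multiply both sides by a test function v and integrate from 0 to 7/2:
  ∫_0^7/2 −u''(x) v(x) dx = ∫_0^7/2 f(x) v(x) dx.
Integrate the LHS by parts once:
  ∫_0^7/2 −u'' v dx = −[u'(x) v(x)]_0^7/2 + ∫_0^7/2 u'(x) v'(x) dx.
Thus ∫_0^7/2 u'(x) v'(x) dx = ∫_0^7/2 f(x) v(x) dx + [u'(x) v(x)]_0^7/2.
Choose V so that boundary terms are either known or forced to vanish.
u has inhomogeneous Neumann u'(0) = 0, u'(7/2) = -1. [u' v]_0^7/2 = (-1)·v(7/2) − (0)·v(0) = − v(7/2). Take V = H^1(0, 7/2); boundary term becomes part of RHS.
Weak formulation: find u (satisfying any essential BC) such that ∫_0^7/2 u'(x) v'(x) dx = ∫_0^7/2 f v dx − v(7/2) for all v ∈ V (Neumann data are natural BCs: they enter the RHS as boundary terms).
Substituting f(x) = 57/28 - x, the right-hand side is ∫_0^7/2 (57/28 - x) v dx − v(7/2).
Compatibility check (pure Neumann): taking v ≡ 1 ∈ V gives 0 = ∫_0^7/2 f dx + (-1) − (0), i.e. ∫_0^7/2 f dx must equal u'(0) − u'(7/2) = 1. Indeed ∫_0^7/2 (57/28 - x) dx = 1, so the data are compatible. The solution is then unique only up to an additive constant (fix it e.g. by requiring ∫_0^7/2 u dx = 0).


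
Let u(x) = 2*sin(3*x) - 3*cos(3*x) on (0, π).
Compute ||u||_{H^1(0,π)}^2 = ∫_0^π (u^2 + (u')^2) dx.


||u||_{H^1(0,π)}^2 = 65*π

u'(x) = 9*sin(3*x) + 6*cos(3*x).
Expand u² and (u')² and integrate term by term on (0, π), using: for integers n ≥ 1, ∫_0^π sin²(nx) dx = ∫_0^π cos²(nx) dx = π/2; for n ≠ n', ∫_0^π sin(nx)sin(n'x) dx = ∫_0^π cos(nx)cos(n'x) dx = 0; and by product-to-sum, ∫_0^π sin(nx)cos(n'x) dx = ½∫_0^π [sin((n+n')x) + sin((n−n')x)] dx, which is 0 when n+n' is even and 2n/(n²−n'²) when n+n' is odd (it need not vanish on (0, π)).
  u² squared terms: (-3)²·∫cos(3x)² dx = 9·π/2 = 9*π/2;  (2)²·∫sin(3x)² dx = 4·π/2 = 2*π.
  u² cross terms: 2·(-3)·(2)·∫cos(3x)·sin(3x) dx = -12·(0) = 0.
  So ∫_0^π u² dx = 9*π/2 + 2*π + 0 = 13*π/2.
  (u')² squared terms: (6)²·∫cos(3x)² dx = 36·π/2 = 18*π;  (9)²·∫sin(3x)² dx = 81·π/2 = 81*π/2.
  (u')² cross terms: 2·(6)·(9)·∫cos(3x)·sin(3x) dx = 108·(0) = 0.
  So ∫_0^π (u')² dx = 18*π + 81*π/2 + 0 = 117*π/2.
||u||_{H^1}^2 = (13*π/2) + (117*π/2) = 65*π.


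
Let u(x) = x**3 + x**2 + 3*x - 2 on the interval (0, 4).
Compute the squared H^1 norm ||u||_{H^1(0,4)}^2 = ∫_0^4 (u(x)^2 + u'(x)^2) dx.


||u||_{H^1}^2 = 893204/105

The H^1 norm (squared) on an interval (0, L) is
  ||u||_{H^1}^2 = ∫_0^L u(x)^2 dx + ∫_0^L u'(x)^2 dx.
Compute u'(x) = 3*x**2 + 2*x + 3.
Then u(x)^2 = x**6 + 2*x**5 + 7*x**4 + 2*x**3 + 5*x**2 - 12*x + 4 and u'(x)^2 = 9*x**4 + 12*x**3 + 22*x**2 + 12*x + 9.
Integrate each monomial from 0 to 4 using ∫_0^4 c·x^n dx = c·4^(n+1)/(n+1):
  ∫_0^4 u(x)^2 dx = ∫_0^4 (x^6 + 2*x^5 + 7*x^4 + 2*x^3 + 5*x^2 - 12*x + 4) dx. Term by term:
    ∫_0^4 x^6 dx = 16384/7;  ∫_0^4 2*x^5 dx = 4096/3;  ∫_0^4 7*x^4 dx = 7168/5;
    ∫_0^4 2*x^3 dx = 128;  ∫_0^4 5*x^2 dx = 320/3;  ∫_0^4 -12*x dx = -96;
    ∫_0^4 4 dx = 16.
  Sum: 16384/7 + 4096/3 + 7168/5 + 128 + 320/3 − 96 + 16 = 185296/35.
  ∫_0^4 u'(x)^2 dx = ∫_0^4 (9*x^4 + 12*x^3 + 22*x^2 + 12*x + 9) dx. Term by term:
    ∫_0^4 9*x^4 dx = 9216/5;  ∫_0^4 12*x^3 dx = 768;  ∫_0^4 22*x^2 dx = 1408/3;
    ∫_0^4 12*x dx = 96;  ∫_0^4 9 dx = 36.
  Sum: 9216/5 + 768 + 1408/3 + 96 + 36 = 48188/15.
Adding: ||u||_{H^1}^2 = 185296/35 + 48188/15 = 893204/105.


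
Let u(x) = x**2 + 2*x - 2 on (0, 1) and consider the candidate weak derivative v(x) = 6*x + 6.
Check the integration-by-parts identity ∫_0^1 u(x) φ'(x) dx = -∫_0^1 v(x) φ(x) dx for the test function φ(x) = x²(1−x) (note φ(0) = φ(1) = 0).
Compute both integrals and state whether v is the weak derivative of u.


LHS = -4/15, RHS = -4/5. No, v is not the weak derivative of u.

u(x) = x**2 + 2*x - 2, classical derivative u'(x) = 2*x + 2.
φ(x) = x²(1−x), so φ'(x) = x*(2 - 3*x).
Note φ(0) = φ(1) = 0, so the boundary term u·φ vanishes.
LHS = ∫_0^1 u(x) φ'(x) dx = ∫_0^1 (-3*x^4 - 4*x^3 + 10*x^2 - 4*x) dx. Term by term:
  ∫_0^1 -3*x^4 dx = -3/5;  ∫_0^1 -4*x^3 dx = -1;  ∫_0^1 10*x^2 dx = 10/3;
  ∫_0^1 -4*x dx = -2.
Sum: -3/5 − 1 + 10/3 − 2 = -4/15.
So LHS = -4/15.
∫_0^1 v(x) φ(x) dx = ∫_0^1 (-6*x^4 + 6*x^2) dx. Term by term:
  ∫_0^1 -6*x^4 dx = -6/5;  ∫_0^1 6*x^2 dx = 2.
Sum: -6/5 + 2 = 4/5.
So RHS = -∫_0^1 v(x) φ(x) dx = -4/5.
LHS − RHS = 8/15 ≠ 0, so the identity fails.
(For a valid weak derivative the identity must hold for EVERY test function, in particular this one. The failure shows v is NOT the weak derivative of u.)
Correct weak derivative would be u'(x) = 2*x + 2.


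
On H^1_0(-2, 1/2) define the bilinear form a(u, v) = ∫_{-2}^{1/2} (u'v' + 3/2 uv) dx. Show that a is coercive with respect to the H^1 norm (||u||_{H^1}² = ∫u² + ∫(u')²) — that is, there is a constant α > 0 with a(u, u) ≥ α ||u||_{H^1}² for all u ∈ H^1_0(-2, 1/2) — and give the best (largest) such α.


α = 1

Coercivity of a(·,·) on H^1_0(-2, 1/2) means a(u, u) ≥ α ||u||_{H^1}² for every u ∈ H^1_0.
The interval has length L = 5/2, and Poincaré/coercivity depend only on L. Here a(u, u) = ∫(u')² + (3/2)·∫u².
Here c = 3/2 ≥ 1, so a(u,u) = ∫(u')² + c∫u² ≥ ∫(u')² + ∫u² = ||u||_{H^1}², i.e. α = 1 works. No larger α is possible: a(u,u) ≥ α||u||_{H^1}² means (1−α)∫(u')² ≥ (α−c)∫u², and for the modes u_n = sin(nπ(x−x₀)/L) (x₀ the left endpoint) one has ∫u_n²/∫(u_n')² = (L/(nπ))² → 0, so a(u_n,u_n)/||u_n||_{H^1}² → 1. Hence the optimal constant is α = 1.
Therefore α = 1.


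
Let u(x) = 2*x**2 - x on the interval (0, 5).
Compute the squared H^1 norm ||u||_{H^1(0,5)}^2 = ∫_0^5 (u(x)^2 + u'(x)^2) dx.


||u||_{H^1}^2 = 7465/3

The H^1 norm (squared) on an interval (0, L) is
  ||u||_{H^1}^2 = ∫_0^L u(x)^2 dx + ∫_0^L u'(x)^2 dx.
Compute u'(x) = 4*x - 1.
Then u(x)^2 = 4*x**4 - 4*x**3 + x**2 and u'(x)^2 = 16*x**2 - 8*x + 1.
Integrate each monomial from 0 to 5 using ∫_0^5 c·x^n dx = c·5^(n+1)/(n+1):
  ∫_0^5 u(x)^2 dx = ∫_0^5 (4*x^4 - 4*x^3 + x^2) dx. Term by term:
    ∫_0^5 4*x^4 dx = 2500;  ∫_0^5 -4*x^3 dx = -625;  ∫_0^5 x^2 dx = 125/3.
  Sum: 2500 − 625 + 125/3 = 5750/3.
  ∫_0^5 u'(x)^2 dx = ∫_0^5 (16*x^2 - 8*x + 1) dx. Term by term:
    ∫_0^5 16*x^2 dx = 2000/3;  ∫_0^5 -8*x dx = -100;  ∫_0^5 1 dx = 5.
  Sum: 2000/3 − 100 + 5 = 1715/3.
Adding: ||u||_{H^1}^2 = 5750/3 + 1715/3 = 7465/3.


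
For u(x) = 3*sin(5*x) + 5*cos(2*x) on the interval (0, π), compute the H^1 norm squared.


||u||_{H^1(0,π)}^2 = 500/7 + 359*π/2

u'(x) = -10*sin(2*x) + 15*cos(5*x).
Expand u² and (u')² and integrate term by term on (0, π), using: for integers n ≥ 1, ∫_0^π sin²(nx) dx = ∫_0^π cos²(nx) dx = π/2; for n ≠ n', ∫_0^π sin(nx)sin(n'x) dx = ∫_0^π cos(nx)cos(n'x) dx = 0; and by product-to-sum, ∫_0^π sin(nx)cos(n'x) dx = ½∫_0^π [sin((n+n')x) + sin((n−n')x)] dx, which is 0 when n+n' is even and 2n/(n²−n'²) when n+n' is odd (it need not vanish on (0, π)).
  u² squared terms: (3)²·∫sin(5x)² dx = 9·π/2 = 9*π/2;  (5)²·∫cos(2x)² dx = 25·π/2 = 25*π/2.
  u² cross terms: 2·(3)·(5)·∫sin(5x)·cos(2x) dx = 30·(10/21) = 100/7.
  So ∫_0^π u² dx = 9*π/2 + 25*π/2 + 100/7 = 100/7 + 17*π.
  (u')² squared terms: (-10)²·∫sin(2x)² dx = 100·π/2 = 50*π;  (15)²·∫cos(5x)² dx = 225·π/2 = 225*π/2.
  (u')² cross terms: 2·(-10)·(15)·∫sin(2x)·cos(5x) dx = -300·(-4/21) = 400/7.
  So ∫_0^π (u')² dx = 50*π + 225*π/2 + 400/7 = 400/7 + 325*π/2.
||u||_{H^1}^2 = (100/7 + 17*π) + (400/7 + 325*π/2) = 500/7 + 359*π/2.


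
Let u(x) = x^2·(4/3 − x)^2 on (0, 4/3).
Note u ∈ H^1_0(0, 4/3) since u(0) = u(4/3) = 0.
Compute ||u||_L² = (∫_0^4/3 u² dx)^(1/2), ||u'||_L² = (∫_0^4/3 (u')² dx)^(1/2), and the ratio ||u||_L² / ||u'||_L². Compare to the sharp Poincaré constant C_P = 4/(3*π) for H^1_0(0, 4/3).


||u||_L² / ||u'||_L² = 2*sqrt(3)/9 < C_P = 4/(3*π).

u(x) = x^2·(4/3 − x)^2, so u'(x) = 4*x*(3*x - 4)*(3*x - 2)/9.
u(x) = x^2·(4/3 − x)^2 vanishes at x = 0 and x = 4/3, so u ∈ H^1_0(0, 4/3). Differentiate via the product rule and integrate the resulting polynomials term by term.
  ∫_0^4/3 u² dx = ∫_0^4/3 (x^8 - 16*x^7/3 + 32*x^6/3 - 256*x^5/27 + 256*x^4/81) dx. Term by term:
    ∫_0^4/3 x^8 dx = 262144/177147;  ∫_0^4/3 -16*x^7/3 dx = -131072/19683;  ∫_0^4/3 32*x^6/3 dx = 524288/45927;
    ∫_0^4/3 -256*x^5/27 dx = -524288/59049;  ∫_0^4/3 256*x^4/81 dx = 262144/98415.
  Sum: 262144/177147 − 131072/19683 + 524288/45927 − 524288/59049 + 262144/98415 = 131072/6200145.
  ∫_0^4/3 (u')² dx = ∫_0^4/3 (16*x^6 - 64*x^5 + 832*x^4/9 - 512*x^3/9 + 1024*x^2/81) dx. Term by term:
    ∫_0^4/3 16*x^6 dx = 262144/15309;  ∫_0^4/3 -64*x^5 dx = -131072/2187;  ∫_0^4/3 832*x^4/9 dx = 851968/10935;
    ∫_0^4/3 -512*x^3/9 dx = -32768/729;  ∫_0^4/3 1024*x^2/81 dx = 65536/6561.
  Sum: 262144/15309 − 131072/2187 + 851968/10935 − 32768/729 + 65536/6561 = 32768/229635.
∫_0^4/3 u² dx = 131072/6200145, so ||u||_L² = 256*sqrt(210)/25515.
∫_0^4/3 (u')² dx = 32768/229635, so ||u'||_L² = 128*sqrt(70)/2835.
Ratio ||u||_L² / ||u'||_L² = 2*sqrt(3)/9.
Sharp Poincaré constant on H^1_0(0, 4/3) is C_P = L/π = 4/(3*π), achieved by sin(3*π/4·x).
A polynomial bump cannot attain the sharp Poincaré constant (only the first sine eigenfunction does), so the ratio is strictly less than C_P, consistent with ||u||_L² ≤ C_P ||u'||_L².


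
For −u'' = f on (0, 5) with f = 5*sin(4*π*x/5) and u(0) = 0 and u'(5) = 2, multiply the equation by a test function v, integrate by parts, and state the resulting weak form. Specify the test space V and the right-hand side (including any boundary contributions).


V = {v ∈ H^1(0, 5) : v(0) = 0} (test functions vanish at x = 0 where u is specified); weak form: ∫_0^5 u'v' dx = ∫_0^5 (5*sin(4*π*x/5)) v dx + 2·v(5) for all v ∈ V.

Multiply both sides by a test function v and integrate from 0 to 5:
  ∫_0^5 −u''(x) v(x) dx = ∫_0^5 f(x) v(x) dx.
Integrate the LHS by parts once:
  ∫_0^5 −u'' v dx = −[u'(x) v(x)]_0^5 + ∫_0^5 u'(x) v'(x) dx.
Thus ∫_0^5 u'(x) v'(x) dx = ∫_0^5 f(x) v(x) dx + [u'(x) v(x)]_0^5.
Choose V so that boundary terms are either known or forced to vanish.
Mixed BC: u(0) = 0 (Dirichlet) and u'(5) = 2 (Neumann). Define V = {v ∈ H^1(0, 5) : v(0) = 0}. Then [u' v]_0^5 = u'(5)·v(5) − u'(0)·0 = 2·v(5).
Weak formulation: find u (satisfying any essential BC) such that ∫_0^5 u'(x) v'(x) dx = ∫_0^5 f v dx + 2·v(5) for all v ∈ V (Dirichlet at 0 absorbed into V; Neumann datum at x = 5 contributes the boundary term).
Substituting f(x) = 5*sin(4*π*x/5), the right-hand side is ∫_0^5 (5*sin(4*π*x/5)) v dx + 2·v(5).


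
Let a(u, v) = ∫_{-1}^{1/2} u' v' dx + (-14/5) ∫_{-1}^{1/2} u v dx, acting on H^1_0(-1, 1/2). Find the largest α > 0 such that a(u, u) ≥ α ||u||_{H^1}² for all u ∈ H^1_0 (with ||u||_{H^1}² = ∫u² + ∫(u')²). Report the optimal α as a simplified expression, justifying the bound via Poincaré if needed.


α = 2*(-63 + 10*π^2)/(5*(9 + 4*π^2))

Coercivity of a(·,·) on H^1_0(-1, 1/2) means a(u, u) ≥ α ||u||_{H^1}² for every u ∈ H^1_0.
The interval has length L = 3/2, and Poincaré/coercivity depend only on L. Here a(u, u) = ∫(u')² + (-14/5)·∫u².
Here c = -14/5 < 0 with |c| < (π/L)² = 4*π^2/9, so coercivity still holds. The condition a(u,u) ≥ α||u||_{H^1}² reads (1−α)∫(u')² ≥ (α−c)∫u². Any admissible α is ≤ 1 (rapidly oscillating u have ∫u²/∫(u')² → 0), and α = 1 would force 0 ≥ (1−c)∫u², impossible since c < 1; so 1−α > 0. By the sharp Poincaré inequality on H^1_0 of an interval of length L, ∫(u')² ≥ (π/L)²∫u² with equality for the first sine mode sin(π(x−x₀)/L) (x₀ the left endpoint), so the inequality holds for all u iff (1−α)(π/L)² ≥ α − c, i.e. α ≤ ((π/L)² + c)/((π/L)² + 1) = (1 + c(L/π)²)/(1 + (L/π)²). (Direct route, valid since c ≤ 0: Poincaré gives c∫u² ≥ c(L/π)²∫(u')², so a(u,u) ≥ (1 + c(L/π)²)∫(u')², while ||u||_{H^1}² ≤ (1 + (L/π)²)∫(u')²; dividing yields the same α.) With (π/L)² = 4*π^2/9 and c = -14/5, the largest admissible constant is α = ((π/L)² + c)/((π/L)² + 1).
Simplifying, α = 2*(-63 + 10*π^2)/(5*(9 + 4*π^2)).


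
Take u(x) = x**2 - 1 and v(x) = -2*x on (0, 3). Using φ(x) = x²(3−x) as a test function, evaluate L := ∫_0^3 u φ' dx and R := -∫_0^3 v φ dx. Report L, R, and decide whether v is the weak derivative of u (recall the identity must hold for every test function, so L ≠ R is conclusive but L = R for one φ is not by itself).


LHS = -243/10, RHS = 243/10. No, v is not the weak derivative of u.

u(x) = x**2 - 1, classical derivative u'(x) = 2*x.
φ(x) = x²(3−x), so φ'(x) = 3*x*(2 - x).
Note φ(0) = φ(3) = 0, so the boundary term u·φ vanishes.
LHS = ∫_0^3 u(x) φ'(x) dx = ∫_0^3 (-3*x^4 + 6*x^3 + 3*x^2 - 6*x) dx. Term by term:
  ∫_0^3 -3*x^4 dx = -729/5;  ∫_0^3 6*x^3 dx = 243/2;  ∫_0^3 3*x^2 dx = 27;
  ∫_0^3 -6*x dx = -27.
Sum: -729/5 + 243/2 + 27 − 27 = -243/10.
So LHS = -243/10.
∫_0^3 v(x) φ(x) dx = ∫_0^3 (2*x^4 - 6*x^3) dx. Term by term:
  ∫_0^3 2*x^4 dx = 486/5;  ∫_0^3 -6*x^3 dx = -243/2.
Sum: 486/5 − 243/2 = -243/10.
So RHS = -∫_0^3 v(x) φ(x) dx = 243/10.
LHS − RHS = -243/5 ≠ 0, so the identity fails.
(For a valid weak derivative the identity must hold for EVERY test function, in particular this one. The failure shows v is NOT the weak derivative of u.)
Correct weak derivative would be u'(x) = 2*x.


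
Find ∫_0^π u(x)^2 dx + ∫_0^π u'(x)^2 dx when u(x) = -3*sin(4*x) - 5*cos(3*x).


||u||_{H^1(0,π)}^2 = 2400/7 + 403*π/2

u'(x) = 15*sin(3*x) - 12*cos(4*x).
Expand u² and (u')² and integrate term by term on (0, π), using: for integers n ≥ 1, ∫_0^π sin²(nx) dx = ∫_0^π cos²(nx) dx = π/2; for n ≠ n', ∫_0^π sin(nx)sin(n'x) dx = ∫_0^π cos(nx)cos(n'x) dx = 0; and by product-to-sum, ∫_0^π sin(nx)cos(n'x) dx = ½∫_0^π [sin((n+n')x) + sin((n−n')x)] dx, which is 0 when n+n' is even and 2n/(n²−n'²) when n+n' is odd (it need not vanish on (0, π)).
  u² squared terms: (-5)²·∫cos(3x)² dx = 25·π/2 = 25*π/2;  (-3)²·∫sin(4x)² dx = 9·π/2 = 9*π/2.
  u² cross terms: 2·(-5)·(-3)·∫cos(3x)·sin(4x) dx = 30·(8/7) = 240/7.
  So ∫_0^π u² dx = 25*π/2 + 9*π/2 + 240/7 = 240/7 + 17*π.
  (u')² squared terms: (-12)²·∫cos(4x)² dx = 144·π/2 = 72*π;  (15)²·∫sin(3x)² dx = 225·π/2 = 225*π/2.
  (u')² cross terms: 2·(-12)·(15)·∫cos(4x)·sin(3x) dx = -360·(-6/7) = 2160/7.
  So ∫_0^π (u')² dx = 72*π + 225*π/2 + 2160/7 = 2160/7 + 369*π/2.
||u||_{H^1}^2 = (240/7 + 17*π) + (2160/7 + 369*π/2) = 2400/7 + 403*π/2.


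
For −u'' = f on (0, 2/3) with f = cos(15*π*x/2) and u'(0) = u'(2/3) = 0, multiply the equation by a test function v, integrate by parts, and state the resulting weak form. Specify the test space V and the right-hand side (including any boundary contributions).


V = H^1(0, 2/3) (no boundary constraint on v; u is determined up to an additive constant); weak form: ∫_0^2/3 u'v' dx = ∫_0^2/3 (cos(15*π*x/2)) v dx for all v ∈ V.

Multiply both sides by a test function v and integrate from 0 to 2/3:
  ∫_0^2/3 −u''(x) v(x) dx = ∫_0^2/3 f(x) v(x) dx.
Integrate the LHS by parts once:
  ∫_0^2/3 −u'' v dx = −[u'(x) v(x)]_0^2/3 + ∫_0^2/3 u'(x) v'(x) dx.
Thus ∫_0^2/3 u'(x) v'(x) dx = ∫_0^2/3 f(x) v(x) dx + [u'(x) v(x)]_0^2/3.
Choose V so that boundary terms are either known or forced to vanish.
u has homogeneous Neumann: u'(0) = u'(2/3) = 0. So [u' v]_0^2/3 = 0·v(2/3) − 0·v(0) = 0 for any v; take V = H^1(0, 2/3).
Weak formulation: find u (satisfying any essential BC) such that ∫_0^2/3 u'(x) v'(x) dx = ∫_0^2/3 f v dx for all v ∈ V (homogeneous Neumann, so boundary terms vanish).
Substituting f(x) = cos(15*π*x/2), the right-hand side is ∫_0^2/3 (cos(15*π*x/2)) v dx.
Compatibility check (pure Neumann): taking v ≡ 1 ∈ V gives 0 = ∫_0^2/3 f dx + (0) − (0), i.e. ∫_0^2/3 f dx must equal u'(0) − u'(2/3) = 0. Indeed ∫_0^2/3 (cos(15*π*x/2)) dx = 0, so the data are compatible. The solution is then unique only up to an additive constant (fix it e.g. by requiring ∫_0^2/3 u dx = 0).


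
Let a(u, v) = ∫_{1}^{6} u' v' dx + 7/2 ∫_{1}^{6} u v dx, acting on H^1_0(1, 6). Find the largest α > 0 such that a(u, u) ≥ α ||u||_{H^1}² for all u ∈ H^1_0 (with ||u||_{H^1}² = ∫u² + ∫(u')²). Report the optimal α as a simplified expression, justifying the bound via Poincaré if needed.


α = 1

Coercivity of a(·,·) on H^1_0(1, 6) means a(u, u) ≥ α ||u||_{H^1}² for every u ∈ H^1_0.
The interval has length L = 5, and Poincaré/coercivity depend only on L. Here a(u, u) = ∫(u')² + (7/2)·∫u².
Here c = 7/2 ≥ 1, so a(u,u) = ∫(u')² + c∫u² ≥ ∫(u')² + ∫u² = ||u||_{H^1}², i.e. α = 1 works. No larger α is possible: a(u,u) ≥ α||u||_{H^1}² means (1−α)∫(u')² ≥ (α−c)∫u², and for the modes u_n = sin(nπ(x−x₀)/L) (x₀ the left endpoint) one has ∫u_n²/∫(u_n')² = (L/(nπ))² → 0, so a(u_n,u_n)/||u_n||_{H^1}² → 1. Hence the optimal constant is α = 1.
Therefore α = 1.


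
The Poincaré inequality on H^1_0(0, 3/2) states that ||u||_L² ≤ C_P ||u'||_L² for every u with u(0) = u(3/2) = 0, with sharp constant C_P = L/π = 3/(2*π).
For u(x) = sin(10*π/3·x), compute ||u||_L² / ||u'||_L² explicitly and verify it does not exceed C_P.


||u||_L² / ||u'||_L² = 3/(10*π) < C_P = 3/(2*π).

u(x) = sin(10*π/3·x), so u'(x) = 10*π*cos(10*π*x/3)/3.
Writing u(x) = A·sin(kπx/L) with A = 1 and k = 5, use ∫_0^L sin²(kπx/L) dx = L/2 and ∫_0^L cos²(kπx/L) dx = L/2.
u² = 1·sin²(10*π/3·x) and (u')² = 100*π^2/9·cos²(10*π/3·x), and each of sin², cos² integrates to L/2 = 3/4 over (0, 3/2).
∫_0^3/2 u² dx = 3/4, so ||u||_L² = sqrt(3)/2.
∫_0^3/2 (u')² dx = 25*π^2/3, so ||u'||_L² = 5*sqrt(3)*π/3.
Ratio ||u||_L² / ||u'||_L² = 3/(10*π).
Sharp Poincaré constant on H^1_0(0, 3/2) is C_P = L/π = 3/(2*π), achieved by sin(2*π/3·x).
This is the k = 5 harmonic; the ratio L/(kπ) is strictly less than C_P = L/π, consistent with the sharp inequality ||u||_L² ≤ C_P ||u'||_L².


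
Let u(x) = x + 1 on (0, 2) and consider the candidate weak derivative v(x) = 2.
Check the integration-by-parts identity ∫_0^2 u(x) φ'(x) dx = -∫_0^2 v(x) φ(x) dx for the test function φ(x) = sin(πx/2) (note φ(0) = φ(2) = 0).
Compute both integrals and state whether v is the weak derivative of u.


LHS = -4/π, RHS = -8/π. No, v is not the weak derivative of u.

u(x) = x + 1, classical derivative u'(x) = 1.
φ(x) = sin(πx/2), so φ'(x) = π*cos(π*x/2)/2.
Note φ(0) = φ(2) = 0, so the boundary term u·φ vanishes.
LHS = ∫_0^2 u(x) φ'(x) dx = ∫_0^2 (π*x*cos(π*x/2)/2 + π*cos(π*x/2)/2) dx. Term by term:
  ∫_0^2 π*cos(π*x/2)/2 dx = 0;  ∫_0^2 π*x*cos(π*x/2)/2 dx = -4/π.
Sum: 0 − 4/π = -4/π.
So LHS = -4/π.
∫_0^2 v(x) φ(x) dx = ∫_0^2 (2*sin(π*x/2)) dx. Term by term:
  ∫_0^2 2*sin(π*x/2) dx = 8/π.
So RHS = -∫_0^2 v(x) φ(x) dx = -8/π.
LHS − RHS = 4/π ≠ 0, so the identity fails.
(For a valid weak derivative the identity must hold for EVERY test function, in particular this one. The failure shows v is NOT the weak derivative of u.)
Correct weak derivative would be u'(x) = 1.


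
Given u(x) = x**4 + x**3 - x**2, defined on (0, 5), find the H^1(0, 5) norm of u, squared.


||u||_{H^1}^2 = 134546375/252

The H^1 norm (squared) on an interval (0, L) is
  ||u||_{H^1}^2 = ∫_0^L u(x)^2 dx + ∫_0^L u'(x)^2 dx.
Compute u'(x) = 4*x**3 + 3*x**2 - 2*x.
Then u(x)^2 = x**8 + 2*x**7 - x**6 - 2*x**5 + x**4 and u'(x)^2 = 16*x**6 + 24*x**5 - 7*x**4 - 12*x**3 + 4*x**2.
Integrate each monomial from 0 to 5 using ∫_0^5 c·x^n dx = c·5^(n+1)/(n+1):
  ∫_0^5 u(x)^2 dx = ∫_0^5 (x^8 + 2*x^7 - x^6 - 2*x^5 + x^4) dx. Term by term:
    ∫_0^5 x^8 dx = 1953125/9;  ∫_0^5 2*x^7 dx = 390625/4;  ∫_0^5 -x^6 dx = -78125/7;
    ∫_0^5 -2*x^5 dx = -15625/3;  ∫_0^5 x^4 dx = 625.
  Sum: 1953125/9 + 390625/4 − 78125/7 − 15625/3 + 625 = 75329375/252.
  ∫_0^5 u'(x)^2 dx = ∫_0^5 (16*x^6 + 24*x^5 - 7*x^4 - 12*x^3 + 4*x^2) dx. Term by term:
    ∫_0^5 16*x^6 dx = 1250000/7;  ∫_0^5 24*x^5 dx = 62500;  ∫_0^5 -7*x^4 dx = -4375;
    ∫_0^5 -12*x^3 dx = -1875;  ∫_0^5 4*x^2 dx = 500/3.
  Sum: 1250000/7 + 62500 − 4375 − 1875 + 500/3 = 4934750/21.
Adding: ||u||_{H^1}^2 = 75329375/252 + 4934750/21 = 134546375/252.


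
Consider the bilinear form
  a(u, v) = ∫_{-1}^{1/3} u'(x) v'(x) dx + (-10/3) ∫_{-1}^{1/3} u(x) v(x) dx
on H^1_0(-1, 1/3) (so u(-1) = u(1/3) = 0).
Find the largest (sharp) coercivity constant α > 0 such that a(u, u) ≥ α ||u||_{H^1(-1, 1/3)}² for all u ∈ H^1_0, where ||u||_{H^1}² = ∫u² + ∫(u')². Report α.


α = (-160 + 27*π^2)/(3*(16 + 9*π^2))

Coercivity of a(·,·) on H^1_0(-1, 1/3) means a(u, u) ≥ α ||u||_{H^1}² for every u ∈ H^1_0.
The interval has length L = 4/3, and Poincaré/coercivity depend only on L. Here a(u, u) = ∫(u')² + (-10/3)·∫u².
Here c = -10/3 < 0 with |c| < (π/L)² = 9*π^2/16, so coercivity still holds. The condition a(u,u) ≥ α||u||_{H^1}² reads (1−α)∫(u')² ≥ (α−c)∫u². Any admissible α is ≤ 1 (rapidly oscillating u have ∫u²/∫(u')² → 0), and α = 1 would force 0 ≥ (1−c)∫u², impossible since c < 1; so 1−α > 0. By the sharp Poincaré inequality on H^1_0 of an interval of length L, ∫(u')² ≥ (π/L)²∫u² with equality for the first sine mode sin(π(x−x₀)/L) (x₀ the left endpoint), so the inequality holds for all u iff (1−α)(π/L)² ≥ α − c, i.e. α ≤ ((π/L)² + c)/((π/L)² + 1) = (1 + c(L/π)²)/(1 + (L/π)²). (Direct route, valid since c ≤ 0: Poincaré gives c∫u² ≥ c(L/π)²∫(u')², so a(u,u) ≥ (1 + c(L/π)²)∫(u')², while ||u||_{H^1}² ≤ (1 + (L/π)²)∫(u')²; dividing yields the same α.) With (π/L)² = 9*π^2/16 and c = -10/3, the largest admissible constant is α = ((π/L)² + c)/((π/L)² + 1).
Simplifying, α = (-160 + 27*π^2)/(3*(16 + 9*π^2)).


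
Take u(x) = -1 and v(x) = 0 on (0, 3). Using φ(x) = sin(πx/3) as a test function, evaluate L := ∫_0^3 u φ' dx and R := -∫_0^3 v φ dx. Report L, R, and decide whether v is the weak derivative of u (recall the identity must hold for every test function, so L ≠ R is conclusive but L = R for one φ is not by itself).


LHS = 0, RHS = 0. Yes, v = u' weakly.

u(x) = -1, classical derivative u'(x) = 0.
φ(x) = sin(πx/3), so φ'(x) = π*cos(π*x/3)/3.
Note φ(0) = φ(3) = 0, so the boundary term u·φ vanishes.
LHS = ∫_0^3 u(x) φ'(x) dx = ∫_0^3 (-π*cos(π*x/3)/3) dx. Term by term:
  ∫_0^3 -π*cos(π*x/3)/3 dx = 0.
So LHS = 0.
∫_0^3 v(x) φ(x) dx = ∫_0^3 (0) dx. Term by term:
  ∫_0^3 0 dx = 0.
So RHS = -∫_0^3 v(x) φ(x) dx = 0.
LHS = RHS, so the identity holds for this test φ.
Moreover u is smooth here and v(x) = u'(x) = 0 pointwise, so the identity holds for every test function. Hence v is the weak derivative of u.


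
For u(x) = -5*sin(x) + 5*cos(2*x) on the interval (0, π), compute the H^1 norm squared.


||u||_{H^1(0,π)}^2 = 500/3 + 175*π/2

u'(x) = -10*sin(2*x) - 5*cos(x).
Expand u² and (u')² and integrate term by term on (0, π), using: for integers n ≥ 1, ∫_0^π sin²(nx) dx = ∫_0^π cos²(nx) dx = π/2; for n ≠ n', ∫_0^π sin(nx)sin(n'x) dx = ∫_0^π cos(nx)cos(n'x) dx = 0; and by product-to-sum, ∫_0^π sin(nx)cos(n'x) dx = ½∫_0^π [sin((n+n')x) + sin((n−n')x)] dx, which is 0 when n+n' is even and 2n/(n²−n'²) when n+n' is odd (it need not vanish on (0, π)).
  u² squared terms: (-5)²·∫sin(x)² dx = 25·π/2 = 25*π/2;  (5)²·∫cos(2x)² dx = 25·π/2 = 25*π/2.
  u² cross terms: 2·(-5)·(5)·∫sin(x)·cos(2x) dx = -50·(-2/3) = 100/3.
  So ∫_0^π u² dx = 25*π/2 + 25*π/2 + 100/3 = 100/3 + 25*π.
  (u')² squared terms: (-10)²·∫sin(2x)² dx = 100·π/2 = 50*π;  (-5)²·∫cos(x)² dx = 25·π/2 = 25*π/2.
  (u')² cross terms: 2·(-10)·(-5)·∫sin(2x)·cos(x) dx = 100·(4/3) = 400/3.
  So ∫_0^π (u')² dx = 50*π + 25*π/2 + 400/3 = 400/3 + 125*π/2.
||u||_{H^1}^2 = (100/3 + 25*π) + (400/3 + 125*π/2) = 500/3 + 175*π/2.


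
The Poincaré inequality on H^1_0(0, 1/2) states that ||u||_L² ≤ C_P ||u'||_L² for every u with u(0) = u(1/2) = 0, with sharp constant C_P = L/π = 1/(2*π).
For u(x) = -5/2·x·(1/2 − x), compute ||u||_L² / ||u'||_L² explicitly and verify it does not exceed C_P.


||u||_L² / ||u'||_L² = sqrt(10)/20 < C_P = 1/(2*π).

u(x) = -5/2·x·(1/2 − x), so u'(x) = 5*x - 5/4.
u(x) = -5/2·x·(1/2 − x) vanishes at x = 0 and x = 1/2, so u ∈ H^1_0(0, 1/2). Differentiate via the product rule and integrate the resulting polynomials term by term.
  ∫_0^1/2 u² dx = ∫_0^1/2 (25*x^4/4 - 25*x^3/4 + 25*x^2/16) dx. Term by term:
    ∫_0^1/2 25*x^4/4 dx = 5/128;  ∫_0^1/2 -25*x^3/4 dx = -25/256;  ∫_0^1/2 25*x^2/16 dx = 25/384.
  Sum: 5/128 − 25/256 + 25/384 = 5/768.
  ∫_0^1/2 (u')² dx = ∫_0^1/2 (25*x^2 - 25*x/2 + 25/16) dx. Term by term:
    ∫_0^1/2 25*x^2 dx = 25/24;  ∫_0^1/2 -25*x/2 dx = -25/16;  ∫_0^1/2 25/16 dx = 25/32.
  Sum: 25/24 − 25/16 + 25/32 = 25/96.
∫_0^1/2 u² dx = 5/768, so ||u||_L² = sqrt(15)/48.
∫_0^1/2 (u')² dx = 25/96, so ||u'||_L² = 5*sqrt(6)/24.
Ratio ||u||_L² / ||u'||_L² = sqrt(10)/20.
Sharp Poincaré constant on H^1_0(0, 1/2) is C_P = L/π = 1/(2*π), achieved by sin(2*π·x).
A polynomial bump cannot attain the sharp Poincaré constant (only the first sine eigenfunction does), so the ratio is strictly less than C_P, consistent with ||u||_L² ≤ C_P ||u'||_L².


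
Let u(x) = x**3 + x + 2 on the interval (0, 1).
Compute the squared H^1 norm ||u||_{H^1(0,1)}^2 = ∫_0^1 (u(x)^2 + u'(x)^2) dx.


||u||_{H^1}^2 = 1331/105

The H^1 norm (squared) on an interval (0, L) is
  ||u||_{H^1}^2 = ∫_0^L u(x)^2 dx + ∫_0^L u'(x)^2 dx.
Compute u'(x) = 3*x**2 + 1.
Then u(x)^2 = x**6 + 2*x**4 + 4*x**3 + x**2 + 4*x + 4 and u'(x)^2 = 9*x**4 + 6*x**2 + 1.
Integrate each monomial from 0 to 1 using ∫_0^1 c·x^n dx = c·1^(n+1)/(n+1):
  ∫_0^1 u(x)^2 dx = ∫_0^1 (x^6 + 2*x^4 + 4*x^3 + x^2 + 4*x + 4) dx. Term by term:
    ∫_0^1 x^6 dx = 1/7;  ∫_0^1 2*x^4 dx = 2/5;  ∫_0^1 4*x^3 dx = 1;
    ∫_0^1 x^2 dx = 1/3;  ∫_0^1 4*x dx = 2;  ∫_0^1 4 dx = 4.
  Sum: 1/7 + 2/5 + 1 + 1/3 + 2 + 4 = 827/105.
  ∫_0^1 u'(x)^2 dx = ∫_0^1 (9*x^4 + 6*x^2 + 1) dx. Term by term:
    ∫_0^1 9*x^4 dx = 9/5;  ∫_0^1 6*x^2 dx = 2;  ∫_0^1 1 dx = 1.
  Sum: 9/5 + 2 + 1 = 24/5.
Adding: ||u||_{H^1}^2 = 827/105 + 24/5 = 1331/105.


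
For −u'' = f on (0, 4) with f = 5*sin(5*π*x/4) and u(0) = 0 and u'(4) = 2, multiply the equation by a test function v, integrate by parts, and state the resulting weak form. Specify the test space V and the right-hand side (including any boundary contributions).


V = {v ∈ H^1(0, 4) : v(0) = 0} (test functions vanish at x = 0 where u is specified); weak form: ∫_0^4 u'v' dx = ∫_0^4 (5*sin(5*π*x/4)) v dx + 2·v(4) for all v ∈ V.

Multiply both sides by a test function v and integrate from 0 to 4:
  ∫_0^4 −u''(x) v(x) dx = ∫_0^4 f(x) v(x) dx.
Integrate the LHS by parts once:
  ∫_0^4 −u'' v dx = −[u'(x) v(x)]_0^4 + ∫_0^4 u'(x) v'(x) dx.
Thus ∫_0^4 u'(x) v'(x) dx = ∫_0^4 f(x) v(x) dx + [u'(x) v(x)]_0^4.
Choose V so that boundary terms are either known or forced to vanish.
Mixed BC: u(0) = 0 (Dirichlet) and u'(4) = 2 (Neumann). Define V = {v ∈ H^1(0, 4) : v(0) = 0}. Then [u' v]_0^4 = u'(4)·v(4) − u'(0)·0 = 2·v(4).
Weak formulation: find u (satisfying any essential BC) such that ∫_0^4 u'(x) v'(x) dx = ∫_0^4 f v dx + 2·v(4) for all v ∈ V (Dirichlet at 0 absorbed into V; Neumann datum at x = 4 contributes the boundary term).
Substituting f(x) = 5*sin(5*π*x/4), the right-hand side is ∫_0^4 (5*sin(5*π*x/4)) v dx + 2·v(4).


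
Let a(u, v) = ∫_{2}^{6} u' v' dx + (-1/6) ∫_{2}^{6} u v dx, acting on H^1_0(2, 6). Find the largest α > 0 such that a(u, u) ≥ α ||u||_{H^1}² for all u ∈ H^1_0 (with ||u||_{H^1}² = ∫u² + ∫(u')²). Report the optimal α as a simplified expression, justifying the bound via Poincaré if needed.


α = (-8/3 + π^2)/(π^2 + 16)

Coercivity of a(·,·) on H^1_0(2, 6) means a(u, u) ≥ α ||u||_{H^1}² for every u ∈ H^1_0.
The interval has length L = 4, and Poincaré/coercivity depend only on L. Here a(u, u) = ∫(u')² + (-1/6)·∫u².
Here c = -1/6 < 0 with |c| < (π/L)² = π^2/16, so coercivity still holds. The condition a(u,u) ≥ α||u||_{H^1}² reads (1−α)∫(u')² ≥ (α−c)∫u². Any admissible α is ≤ 1 (rapidly oscillating u have ∫u²/∫(u')² → 0), and α = 1 would force 0 ≥ (1−c)∫u², impossible since c < 1; so 1−α > 0. By the sharp Poincaré inequality on H^1_0 of an interval of length L, ∫(u')² ≥ (π/L)²∫u² with equality for the first sine mode sin(π(x−x₀)/L) (x₀ the left endpoint), so the inequality holds for all u iff (1−α)(π/L)² ≥ α − c, i.e. α ≤ ((π/L)² + c)/((π/L)² + 1) = (1 + c(L/π)²)/(1 + (L/π)²). (Direct route, valid since c ≤ 0: Poincaré gives c∫u² ≥ c(L/π)²∫(u')², so a(u,u) ≥ (1 + c(L/π)²)∫(u')², while ||u||_{H^1}² ≤ (1 + (L/π)²)∫(u')²; dividing yields the same α.) With (π/L)² = π^2/16 and c = -1/6, the largest admissible constant is α = ((π/L)² + c)/((π/L)² + 1).
Simplifying, α = (-8/3 + π^2)/(π^2 + 16).


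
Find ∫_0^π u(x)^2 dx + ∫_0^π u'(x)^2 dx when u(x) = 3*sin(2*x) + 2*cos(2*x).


||u||_{H^1(0,π)}^2 = 65*π/2

u'(x) = -4*sin(2*x) + 6*cos(2*x).
Expand u² and (u')² and integrate term by term on (0, π), using: for integers n ≥ 1, ∫_0^π sin²(nx) dx = ∫_0^π cos²(nx) dx = π/2; for n ≠ n', ∫_0^π sin(nx)sin(n'x) dx = ∫_0^π cos(nx)cos(n'x) dx = 0; and by product-to-sum, ∫_0^π sin(nx)cos(n'x) dx = ½∫_0^π [sin((n+n')x) + sin((n−n')x)] dx, which is 0 when n+n' is even and 2n/(n²−n'²) when n+n' is odd (it need not vanish on (0, π)).
  u² squared terms: (2)²·∫cos(2x)² dx = 4·π/2 = 2*π;  (3)²·∫sin(2x)² dx = 9·π/2 = 9*π/2.
  u² cross terms: 2·(2)·(3)·∫cos(2x)·sin(2x) dx = 12·(0) = 0.
  So ∫_0^π u² dx = 2*π + 9*π/2 + 0 = 13*π/2.
  (u')² squared terms: (-4)²·∫sin(2x)² dx = 16·π/2 = 8*π;  (6)²·∫cos(2x)² dx = 36·π/2 = 18*π.
  (u')² cross terms: 2·(-4)·(6)·∫sin(2x)·cos(2x) dx = -48·(0) = 0.
  So ∫_0^π (u')² dx = 8*π + 18*π + 0 = 26*π.
||u||_{H^1}^2 = (13*π/2) + (26*π) = 65*π/2.


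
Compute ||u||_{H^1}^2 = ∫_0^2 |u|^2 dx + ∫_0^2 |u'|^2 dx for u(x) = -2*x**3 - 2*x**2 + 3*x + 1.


||u||_{H^1}^2 = 43016/105

The H^1 norm (squared) on an interval (0, L) is
  ||u||_{H^1}^2 = ∫_0^L u(x)^2 dx + ∫_0^L u'(x)^2 dx.
Compute u'(x) = -6*x**2 - 4*x + 3.
Then u(x)^2 = 4*x**6 + 8*x**5 - 8*x**4 - 16*x**3 + 5*x**2 + 6*x + 1 and u'(x)^2 = 36*x**4 + 48*x**3 - 20*x**2 - 24*x + 9.
Integrate each monomial from 0 to 2 using ∫_0^2 c·x^n dx = c·2^(n+1)/(n+1):
  ∫_0^2 u(x)^2 dx = ∫_0^2 (4*x^6 + 8*x^5 - 8*x^4 - 16*x^3 + 5*x^2 + 6*x + 1) dx. Term by term:
    ∫_0^2 4*x^6 dx = 512/7;  ∫_0^2 8*x^5 dx = 256/3;  ∫_0^2 -8*x^4 dx = -256/5;
    ∫_0^2 -16*x^3 dx = -64;  ∫_0^2 5*x^2 dx = 40/3;  ∫_0^2 6*x dx = 12;
    ∫_0^2 1 dx = 2.
  Sum: 512/7 + 256/3 − 256/5 − 64 + 40/3 + 12 + 2 = 7414/105.
  ∫_0^2 u'(x)^2 dx = ∫_0^2 (36*x^4 + 48*x^3 - 20*x^2 - 24*x + 9) dx. Term by term:
    ∫_0^2 36*x^4 dx = 1152/5;  ∫_0^2 48*x^3 dx = 192;  ∫_0^2 -20*x^2 dx = -160/3;
    ∫_0^2 -24*x dx = -48;  ∫_0^2 9 dx = 18.
  Sum: 1152/5 + 192 − 160/3 − 48 + 18 = 5086/15.
Adding: ||u||_{H^1}^2 = 7414/105 + 5086/15 = 43016/105.


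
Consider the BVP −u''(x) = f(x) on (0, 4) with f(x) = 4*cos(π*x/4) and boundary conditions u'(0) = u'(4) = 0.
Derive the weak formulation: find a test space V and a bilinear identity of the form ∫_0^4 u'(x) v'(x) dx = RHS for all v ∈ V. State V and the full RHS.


V = H^1(0, 4) (no boundary constraint on v; u is determined up to an additive constant); weak form: ∫_0^4 u'v' dx = ∫_0^4 (4*cos(π*x/4)) v dx for all v ∈ V.

Multiply both sides by a test function v and integrate from 0 to 4:
  ∫_0^4 −u''(x) v(x) dx = ∫_0^4 f(x) v(x) dx.
Integrate the LHS by parts once:
  ∫_0^4 −u'' v dx = −[u'(x) v(x)]_0^4 + ∫_0^4 u'(x) v'(x) dx.
Thus ∫_0^4 u'(x) v'(x) dx = ∫_0^4 f(x) v(x) dx + [u'(x) v(x)]_0^4.
Choose V so that boundary terms are either known or forced to vanish.
u has homogeneous Neumann: u'(0) = u'(4) = 0. So [u' v]_0^4 = 0·v(4) − 0·v(0) = 0 for any v; take V = H^1(0, 4).
Weak formulation: find u (satisfying any essential BC) such that ∫_0^4 u'(x) v'(x) dx = ∫_0^4 f v dx for all v ∈ V (homogeneous Neumann, so boundary terms vanish).
Substituting f(x) = 4*cos(π*x/4), the right-hand side is ∫_0^4 (4*cos(π*x/4)) v dx.
Compatibility check (pure Neumann): taking v ≡ 1 ∈ V gives 0 = ∫_0^4 f dx + (0) − (0), i.e. ∫_0^4 f dx must equal u'(0) − u'(4) = 0. Indeed ∫_0^4 (4*cos(π*x/4)) dx = 0, so the data are compatible. The solution is then unique only up to an additive constant (fix it e.g. by requiring ∫_0^4 u dx = 0).


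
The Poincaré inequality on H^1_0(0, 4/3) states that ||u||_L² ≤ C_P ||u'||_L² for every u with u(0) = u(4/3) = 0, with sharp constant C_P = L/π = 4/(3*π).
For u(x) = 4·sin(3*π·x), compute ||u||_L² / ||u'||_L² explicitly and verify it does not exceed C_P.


||u||_L² / ||u'||_L² = 1/(3*π) < C_P = 4/(3*π).

u(x) = 4·sin(3*π·x), so u'(x) = 12*π*cos(3*π*x).
Writing u(x) = A·sin(kπx/L) with A = 4 and k = 4, use ∫_0^L sin²(kπx/L) dx = L/2 and ∫_0^L cos²(kπx/L) dx = L/2.
u² = 16·sin²(3*π·x) and (u')² = 144*π^2·cos²(3*π·x), and each of sin², cos² integrates to L/2 = 2/3 over (0, 4/3).
∫_0^4/3 u² dx = 32/3, so ||u||_L² = 4*sqrt(6)/3.
∫_0^4/3 (u')² dx = 96*π^2, so ||u'||_L² = 4*sqrt(6)*π.
Ratio ||u||_L² / ||u'||_L² = 1/(3*π).
Sharp Poincaré constant on H^1_0(0, 4/3) is C_P = L/π = 4/(3*π), achieved by sin(3*π/4·x).
This is the k = 4 harmonic; the ratio L/(kπ) is strictly less than C_P = L/π, consistent with the sharp inequality ||u||_L² ≤ C_P ||u'||_L².


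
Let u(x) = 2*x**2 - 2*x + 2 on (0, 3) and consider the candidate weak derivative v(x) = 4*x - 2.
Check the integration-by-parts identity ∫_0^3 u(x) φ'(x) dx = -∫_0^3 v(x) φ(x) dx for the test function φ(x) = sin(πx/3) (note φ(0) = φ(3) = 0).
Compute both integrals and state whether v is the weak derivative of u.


LHS = -24/π, RHS = -24/π. Yes, v = u' weakly.

u(x) = 2*x**2 - 2*x + 2, classical derivative u'(x) = 4*x - 2.
φ(x) = sin(πx/3), so φ'(x) = π*cos(π*x/3)/3.
Note φ(0) = φ(3) = 0, so the boundary term u·φ vanishes.
LHS = ∫_0^3 u(x) φ'(x) dx = ∫_0^3 (2*π*x^2*cos(π*x/3)/3 - 2*π*x*cos(π*x/3)/3 + 2*π*cos(π*x/3)/3) dx. Term by term:
  ∫_0^3 2*π*cos(π*x/3)/3 dx = 0;  ∫_0^3 -2*π*x*cos(π*x/3)/3 dx = 12/π;  ∫_0^3 2*π*x^2*cos(π*x/3)/3 dx = -36/π.
Sum: 0 + 12/π − 36/π = -24/π.
So LHS = -24/π.
∫_0^3 v(x) φ(x) dx = ∫_0^3 (4*x*sin(π*x/3) - 2*sin(π*x/3)) dx. Term by term:
  ∫_0^3 -2*sin(π*x/3) dx = -12/π;  ∫_0^3 4*x*sin(π*x/3) dx = 36/π.
Sum: -12/π + 36/π = 24/π.
So RHS = -∫_0^3 v(x) φ(x) dx = -24/π.
LHS = RHS, so the identity holds for this test φ.
Moreover u is smooth here and v(x) = u'(x) = 4*x - 2 pointwise, so the identity holds for every test function. Hence v is the weak derivative of u.


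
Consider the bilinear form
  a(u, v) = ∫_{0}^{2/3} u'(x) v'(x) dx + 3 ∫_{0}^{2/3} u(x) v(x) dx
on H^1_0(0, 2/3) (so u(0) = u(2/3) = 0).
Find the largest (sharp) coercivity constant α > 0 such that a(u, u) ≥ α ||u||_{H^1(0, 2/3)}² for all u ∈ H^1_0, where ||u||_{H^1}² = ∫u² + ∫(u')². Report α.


α = 1

Coercivity of a(·,·) on H^1_0(0, 2/3) means a(u, u) ≥ α ||u||_{H^1}² for every u ∈ H^1_0.
The interval has length L = 2/3, and Poincaré/coercivity depend only on L. Here a(u, u) = ∫(u')² + (3)·∫u².
Here c = 3 ≥ 1, so a(u,u) = ∫(u')² + c∫u² ≥ ∫(u')² + ∫u² = ||u||_{H^1}², i.e. α = 1 works. No larger α is possible: a(u,u) ≥ α||u||_{H^1}² means (1−α)∫(u')² ≥ (α−c)∫u², and for the modes u_n = sin(nπ(x−x₀)/L) (x₀ the left endpoint) one has ∫u_n²/∫(u_n')² = (L/(nπ))² → 0, so a(u_n,u_n)/||u_n||_{H^1}² → 1. Hence the optimal constant is α = 1.
Therefore α = 1.
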